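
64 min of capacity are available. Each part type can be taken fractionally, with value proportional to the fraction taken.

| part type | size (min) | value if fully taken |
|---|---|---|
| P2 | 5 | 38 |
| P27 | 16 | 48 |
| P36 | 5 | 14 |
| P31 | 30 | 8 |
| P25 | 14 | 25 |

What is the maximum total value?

131.4

Rank by value-to-size ratio: P2 38/5≈7.6, P27 48/16≈3, P36 14/5≈2.8, P25 25/14≈1.79, P31 8/30≈0.267.
Take all of P2 (5 min, value 38) → 59 min left.
All 16 min of P27 fit (value 48) → 43 remain.
P36: take in full, 5 min for value 14 → 38 left.
P25: take in full, 14 min for value 25 → 24 left.
24 min left: a 24/30 share of P31 gives 8×24/30 = 6.4.
Total value = 131.4.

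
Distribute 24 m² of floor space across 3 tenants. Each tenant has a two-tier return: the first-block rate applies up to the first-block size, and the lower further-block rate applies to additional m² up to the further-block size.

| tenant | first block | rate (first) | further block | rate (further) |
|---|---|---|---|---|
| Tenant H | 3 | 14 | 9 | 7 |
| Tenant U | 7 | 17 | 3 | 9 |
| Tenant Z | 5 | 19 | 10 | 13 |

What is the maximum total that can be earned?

Rank every tier by rate: Tenant Z/T1 19 > Tenant U/T1 17 > Tenant H/T1 14 > Tenant Z/T2 13 > Tenant U/T2 9 > Tenant H/T2 7.
Tenant Z T1 at 19: fill all 5 ; 19 left.
Tenant U/T1 (17): +7 ; 12 left.
Tenant H/T1 (14): +3 ; 9 left.
Tenant Z T2 at 13: only 9 left, fill 9.
Total = 19×5 + 17×7 + 14×3 + 13×9 = 373.

373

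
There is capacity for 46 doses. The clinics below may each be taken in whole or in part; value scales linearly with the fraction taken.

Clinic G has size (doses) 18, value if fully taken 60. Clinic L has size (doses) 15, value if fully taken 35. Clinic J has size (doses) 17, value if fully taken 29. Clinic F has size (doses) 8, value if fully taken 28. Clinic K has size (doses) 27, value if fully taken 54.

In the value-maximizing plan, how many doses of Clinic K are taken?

5

Rank by value-to-size ratio: Clinic F 28/8≈3.5, Clinic G 60/18≈3.33, Clinic L 35/15≈2.33, Clinic K 54/27≈2, Clinic J 29/17≈1.71.
All 8 doses of Clinic F fit (value 28) ; 38 remain.
Clinic G: take in full, 18 doses for value 60 ; 20 left.
All 15 doses of Clinic L fit (value 35) ; 5 remain.
Only 5 doses remain; take 5/27 of Clinic K for value 54×5/27 = 10.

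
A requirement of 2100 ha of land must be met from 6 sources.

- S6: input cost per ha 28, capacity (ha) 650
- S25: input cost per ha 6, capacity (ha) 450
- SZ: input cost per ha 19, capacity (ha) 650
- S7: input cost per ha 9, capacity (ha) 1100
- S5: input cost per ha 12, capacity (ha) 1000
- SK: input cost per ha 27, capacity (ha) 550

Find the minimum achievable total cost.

Use sources in increasing cost order.
Take 450 from S25 at 6 ; need 1650 more.
Take 1100 from S7 at 9 ; need 550 more.
S5 (12): take the remaining 550 ; done.
SZ, SK, S6: unused.
Cost = 450×6 + 1100×9 + 550×12 = 19200.

19200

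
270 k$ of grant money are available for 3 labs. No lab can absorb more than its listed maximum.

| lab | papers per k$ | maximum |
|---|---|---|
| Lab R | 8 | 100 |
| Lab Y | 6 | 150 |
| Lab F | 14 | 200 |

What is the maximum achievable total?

3360

Highest papers per k$ first: Lab F 14 > Lab R 8 > Lab Y 6.
Lab F takes 200 to reach its cap of 200 ; 70 left.
Only 70 left; Lab R takes them to reach 70.
Total = 8×70 + 14×200 = 3360.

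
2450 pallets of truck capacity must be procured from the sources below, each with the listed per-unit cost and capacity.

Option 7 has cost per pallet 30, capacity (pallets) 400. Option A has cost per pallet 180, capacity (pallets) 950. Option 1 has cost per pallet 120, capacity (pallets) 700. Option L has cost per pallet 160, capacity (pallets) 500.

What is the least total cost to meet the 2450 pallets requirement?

329000

Fill from the cheapest source first.
Take 400 from Option 7 at 30 → need 2050 more.
Option 1 at 120: take all 700 pallets → 1350 still needed.
Take 500 from Option L at 160 → need 850 more.
Option A (180): take the remaining 850 → done.
Cost = 400×30 + 700×120 + 500×160 + 850×180 = 329000.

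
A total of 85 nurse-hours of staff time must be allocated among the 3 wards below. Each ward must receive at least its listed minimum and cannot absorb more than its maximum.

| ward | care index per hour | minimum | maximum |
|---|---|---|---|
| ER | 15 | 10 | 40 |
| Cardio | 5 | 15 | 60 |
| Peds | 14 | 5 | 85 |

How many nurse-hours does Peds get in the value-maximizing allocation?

30

Meeting every minimum uses 10+15+5 = 30 nurse-hours, leaving 55.
Rank by care index per hour: ER 15 > Peds 14 > Cardio 5.
ER takes 30 more to reach its cap of 40 ; 25 left.
Peds: +25 (room for 80) → 30. Pool exhausted.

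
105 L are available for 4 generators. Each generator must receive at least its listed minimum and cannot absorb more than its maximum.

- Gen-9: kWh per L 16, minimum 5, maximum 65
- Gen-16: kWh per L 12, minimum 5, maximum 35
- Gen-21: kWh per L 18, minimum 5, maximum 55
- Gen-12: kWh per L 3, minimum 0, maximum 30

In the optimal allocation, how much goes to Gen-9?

Meeting every minimum uses 5+5+5+0 = 15 L, leaving 90.
Order the generators by kWh per L: Gen-21 18 > Gen-9 16 > Gen-16 12 > Gen-12 3.
Gen-21: +50 to 55 (cap) ; 40 left.
Gen-9 has room for 60 more but only 40 remain, so it gets 45.

45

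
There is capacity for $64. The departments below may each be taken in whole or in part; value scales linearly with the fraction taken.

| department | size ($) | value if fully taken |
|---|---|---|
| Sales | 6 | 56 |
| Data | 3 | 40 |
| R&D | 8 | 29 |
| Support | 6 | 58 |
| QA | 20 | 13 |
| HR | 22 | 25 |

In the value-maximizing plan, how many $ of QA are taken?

Sort by value density: Data 40/3≈13.3, Support 58/6≈9.67, Sales 56/6≈9.33, R&D 29/8≈3.62, HR 25/22≈1.14, QA 13/20≈0.65.
Data: take in full, 3 $ for value 40 → 61 left.
All 6 $ of Support fit (value 58) → 55 remain.
All 6 $ of Sales fit (value 56) → 49 remain.
Take all of R&D (8 $, value 29) → 41 $ left.
HR: take in full, 22 $ for value 25 → 19 left.
Fill the last 19 $ with part of QA: 19/20 of it earns 12.35.

19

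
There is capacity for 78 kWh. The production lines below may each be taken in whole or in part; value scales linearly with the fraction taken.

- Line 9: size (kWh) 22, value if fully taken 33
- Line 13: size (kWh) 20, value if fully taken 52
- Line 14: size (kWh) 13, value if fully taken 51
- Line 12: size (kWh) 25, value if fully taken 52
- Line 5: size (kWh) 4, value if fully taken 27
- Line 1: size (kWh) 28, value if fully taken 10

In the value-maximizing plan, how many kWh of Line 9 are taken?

Sort by value density: Line 5 27/4≈6.75, Line 14 51/13≈3.92, Line 13 52/20≈2.6, Line 12 52/25≈2.08, Line 9 33/22≈1.5, Line 1 10/28≈0.357.
All 4 kWh of Line 5 fit (value 27) → 74 remain.
All 13 kWh of Line 14 fit (value 51) → 61 remain.
Line 13: take in full, 20 kWh for value 52 → 41 left.
All 25 kWh of Line 12 fit (value 52) → 16 remain.
16 kWh left: a 16/22 share of Line 9 gives 33×16/22 = 24.

16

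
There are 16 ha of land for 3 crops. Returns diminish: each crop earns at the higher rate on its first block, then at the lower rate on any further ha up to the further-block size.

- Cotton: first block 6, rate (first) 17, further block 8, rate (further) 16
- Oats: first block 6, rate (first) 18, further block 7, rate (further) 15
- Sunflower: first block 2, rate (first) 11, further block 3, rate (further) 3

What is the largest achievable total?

Rank every tier by rate: Oats/first 18 > Cotton/first 17 > Cotton/second 16 > Oats/second 15 > Sunflower/first 11 > Sunflower/second 3.
Oats/first (18): +6 → 10 left.
Fill Cotton first block (6 at 17) → 4 left.
Cotton second at 16: only 4 left, fill 4.
Total = 18×6 + 17×6 + 16×4 = 274.

274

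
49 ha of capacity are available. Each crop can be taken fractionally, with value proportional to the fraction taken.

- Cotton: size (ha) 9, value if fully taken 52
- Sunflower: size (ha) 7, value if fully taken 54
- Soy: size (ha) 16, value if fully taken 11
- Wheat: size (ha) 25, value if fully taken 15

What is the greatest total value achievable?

127.2

Rank by value-to-size ratio: Sunflower 54/7≈7.71, Cotton 52/9≈5.78, Soy 11/16≈0.688, Wheat 15/25≈0.6.
Sunflower: take in full, 7 ha for value 54 → 42 left.
All 9 ha of Cotton fit (value 52) → 33 remain.
All 16 ha of Soy fit (value 11) → 17 remain.
Fill the last 17 ha with part of Wheat: 17/25 of it earns 10.2.
Total value = 127.2.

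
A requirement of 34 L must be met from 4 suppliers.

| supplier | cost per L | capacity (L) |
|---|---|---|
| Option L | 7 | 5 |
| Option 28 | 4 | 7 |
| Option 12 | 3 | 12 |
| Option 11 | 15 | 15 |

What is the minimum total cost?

Fill from the cheapest supplier first.
Option 12 at 3: take all 12 L ; 22 still needed.
Option 28 at 4: take all 7 L ; 15 still needed.
Option L at 7: take all 5 L ; 10 still needed.
Option 11 (15): take the remaining 10 ; done.
Cost = 12×3 + 7×4 + 5×7 + 10×15 = 249.

249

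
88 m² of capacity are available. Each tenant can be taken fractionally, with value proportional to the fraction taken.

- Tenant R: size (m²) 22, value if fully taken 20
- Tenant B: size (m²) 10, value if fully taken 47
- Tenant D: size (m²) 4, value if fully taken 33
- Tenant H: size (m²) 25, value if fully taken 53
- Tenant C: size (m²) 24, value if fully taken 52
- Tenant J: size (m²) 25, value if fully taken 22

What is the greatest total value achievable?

207.64

Sort by value density: Tenant D 33/4≈8.25, Tenant B 47/10≈4.7, Tenant C 52/24≈2.17, Tenant H 53/25≈2.12, Tenant R 20/22≈0.909, Tenant J 22/25≈0.88.
Take all of Tenant D (4 m², value 33) — 84 m² left.
Take all of Tenant B (10 m², value 47) — 74 m² left.
All 24 m² of Tenant C fit (value 52) — 50 remain.
Take all of Tenant H (25 m², value 53) — 25 m² left.
Take all of Tenant R (22 m², value 20) — 3 m² left.
Only 3 m² remain; take 3/25 of Tenant J for value 22×3/25 = 2.64.
Total value = 207.64.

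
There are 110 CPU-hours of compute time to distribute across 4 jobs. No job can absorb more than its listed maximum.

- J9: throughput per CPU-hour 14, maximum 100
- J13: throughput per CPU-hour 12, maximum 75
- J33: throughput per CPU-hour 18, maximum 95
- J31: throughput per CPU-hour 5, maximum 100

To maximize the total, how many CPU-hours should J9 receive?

15

Highest throughput per CPU-hour first: J33 18 > J9 14 > J13 12 > J31 5.
J33: +95 to 95 (cap) — 15 left.
J9 has room for 100 but only 15 remain, so it gets 15.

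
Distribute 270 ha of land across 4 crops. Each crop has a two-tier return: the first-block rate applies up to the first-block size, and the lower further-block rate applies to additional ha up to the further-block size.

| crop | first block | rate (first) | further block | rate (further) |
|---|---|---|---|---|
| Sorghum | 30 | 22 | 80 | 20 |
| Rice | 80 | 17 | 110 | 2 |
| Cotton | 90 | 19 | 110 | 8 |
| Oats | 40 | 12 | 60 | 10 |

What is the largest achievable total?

5160

Order all 8 blocks by rate: Sorghum/T1 22 > Sorghum/T2 20 > Cotton/T1 19 > Rice/T1 17 > Oats/T1 12 > Oats/T2 10 > Cotton/T2 8 > Rice/T2 2.
Fill Sorghum T1 block (30 at 22) ; 240 left.
Fill Sorghum T2 block (80 at 20) ; 160 left.
Cotton/T1 (19): +90 ; 70 left.
70 remain; put them into Rice T1 at 17.
Total = 22×30 + 20×80 + 19×90 + 17×70 = 5160.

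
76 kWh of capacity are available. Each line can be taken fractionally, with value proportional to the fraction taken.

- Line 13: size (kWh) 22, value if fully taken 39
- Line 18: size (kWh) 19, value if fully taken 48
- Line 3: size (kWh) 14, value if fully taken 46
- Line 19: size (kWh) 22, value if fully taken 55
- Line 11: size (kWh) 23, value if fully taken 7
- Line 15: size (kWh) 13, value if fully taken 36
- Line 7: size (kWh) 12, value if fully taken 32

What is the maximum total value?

Rank by value-to-size ratio: Line 3 46/14≈3.29, Line 15 36/13≈2.77, Line 7 32/12≈2.67, Line 18 48/19≈2.53, Line 19 55/22≈2.5, Line 13 39/22≈1.77, Line 11 7/23≈0.304.
Take all of Line 3 (14 kWh, value 46) → 62 kWh left.
All 13 kWh of Line 15 fit (value 36) → 49 remain.
Line 7: take in full, 12 kWh for value 32 → 37 left.
All 19 kWh of Line 18 fit (value 48) → 18 remain.
18 kWh left: a 18/22 share of Line 19 gives 55×18/22 = 45.
Total value = 207.

207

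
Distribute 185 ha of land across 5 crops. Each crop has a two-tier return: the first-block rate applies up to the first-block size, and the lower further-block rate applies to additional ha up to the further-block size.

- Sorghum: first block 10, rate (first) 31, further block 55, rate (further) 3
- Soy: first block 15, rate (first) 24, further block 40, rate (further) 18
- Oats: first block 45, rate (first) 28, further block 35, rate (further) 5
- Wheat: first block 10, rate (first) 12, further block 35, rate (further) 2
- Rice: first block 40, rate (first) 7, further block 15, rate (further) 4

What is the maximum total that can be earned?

Treat each block as its own option and order by rate: Sorghum/T1 31 > Oats/T1 28 > Soy/T1 24 > Soy/T2 18 > Wheat/T1 12 > Rice/T1 7 > Oats/T2 5 > Rice/T2 4 > Sorghum/T2 3 > Wheat/T2 2.
Sorghum/T1 (31): +10 → 175 left.
Oats T1 at 28: fill all 45 → 130 left.
Fill Soy T1 block (15 at 24) → 115 left.
Soy T2 at 18: fill all 40 → 75 left.
Wheat T1 at 12: fill all 10 → 65 left.
Rice/T1 (7): +40 → 25 left.
25 remain; put them into Oats T2 at 5.
Total = 31×10 + 28×45 + 24×15 + 18×40 + 12×10 + 7×40 + 5×25 = 3175.

3175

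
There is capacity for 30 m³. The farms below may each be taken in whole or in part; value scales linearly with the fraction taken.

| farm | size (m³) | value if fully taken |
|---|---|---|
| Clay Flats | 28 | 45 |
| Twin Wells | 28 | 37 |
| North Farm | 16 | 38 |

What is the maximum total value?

Sort by value density: North Farm 38/16≈2.38, Clay Flats 45/28≈1.61, Twin Wells 37/28≈1.32.
North Farm: take in full, 16 m³ for value 38 — 14 left.
14 m³ left: a 14/28 share of Clay Flats gives 45×14/28 = 22.5.
Total value = 60.5.

60.5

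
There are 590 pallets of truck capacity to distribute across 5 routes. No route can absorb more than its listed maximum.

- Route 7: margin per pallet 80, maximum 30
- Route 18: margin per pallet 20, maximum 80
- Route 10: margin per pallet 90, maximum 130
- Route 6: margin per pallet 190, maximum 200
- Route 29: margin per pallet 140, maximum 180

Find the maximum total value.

78300

Rank by margin per pallet: Route 6 190 > Route 29 140 > Route 10 90 > Route 7 80 > Route 18 20.
Route 6 takes 200 to reach its cap of 200 — 390 left.
Route 29 takes 180 to reach its cap of 180 — 210 left.
Give Route 10 130 to hit its cap of 130 — 80 left.
Route 7: +30 to 30 (cap) — 50 left.
Route 18 has room for 80 but only 50 remain, so it gets 50.
Total = 80×30 + 20×50 + 90×130 + 190×200 + 140×180 = 78300.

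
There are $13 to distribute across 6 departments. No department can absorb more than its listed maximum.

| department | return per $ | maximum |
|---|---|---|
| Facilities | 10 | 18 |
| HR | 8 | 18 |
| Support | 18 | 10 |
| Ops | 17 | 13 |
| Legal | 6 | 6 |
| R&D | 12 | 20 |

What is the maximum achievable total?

231

Order the departments by return per $: Support 18 > Ops 17 > R&D 12 > Facilities 10 > HR 8 > Legal 6.
Give Support 10 to hit its cap of 10 → 3 left.
Only 3 left; Ops takes them to reach 3.
Total = 18×10 + 17×3 = 231.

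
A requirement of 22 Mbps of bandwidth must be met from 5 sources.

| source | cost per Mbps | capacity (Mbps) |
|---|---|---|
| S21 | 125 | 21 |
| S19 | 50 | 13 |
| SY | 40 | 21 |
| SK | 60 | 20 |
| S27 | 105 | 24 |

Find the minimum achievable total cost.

890

Fill from the cheapest source first.
Take 21 from SY at 40 — need 1 more.
S19 (50): take the remaining 1 — done.
SK, S27, S21: unused.
Cost = 21×40 + 1×50 = 890.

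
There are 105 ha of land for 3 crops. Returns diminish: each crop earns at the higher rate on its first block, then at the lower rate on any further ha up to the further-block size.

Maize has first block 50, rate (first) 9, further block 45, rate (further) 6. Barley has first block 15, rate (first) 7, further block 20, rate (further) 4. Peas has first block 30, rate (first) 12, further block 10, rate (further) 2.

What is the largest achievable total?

975

Order all 6 blocks by rate: Peas/T1 12 > Maize/T1 9 > Barley/T1 7 > Maize/T2 6 > Barley/T2 4 > Peas/T2 2.
Peas/T1 (12): +30 ; 75 left.
Maize T1 at 9: fill all 50 ; 25 left.
Fill Barley T1 block (15 at 7) ; 10 left.
Maize T2 at 6: only 10 left, fill 10.
Total = 12×30 + 9×50 + 7×15 + 6×10 = 975.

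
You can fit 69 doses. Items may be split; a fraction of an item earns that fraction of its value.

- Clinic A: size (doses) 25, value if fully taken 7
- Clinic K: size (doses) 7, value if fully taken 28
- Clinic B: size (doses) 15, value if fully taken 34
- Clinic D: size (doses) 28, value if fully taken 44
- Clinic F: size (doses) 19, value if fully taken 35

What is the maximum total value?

Best value per unit of size first: Clinic K 28/7≈4, Clinic B 34/15≈2.27, Clinic F 35/19≈1.84, Clinic D 44/28≈1.57, Clinic A 7/25≈0.28.
Clinic K: take in full, 7 doses for value 28 — 62 left.
Take all of Clinic B (15 doses, value 34) — 47 doses left.
Take all of Clinic F (19 doses, value 35) — 28 doses left.
All 28 doses of Clinic D fit (value 44) — 0 remain.
Total value = 141.

141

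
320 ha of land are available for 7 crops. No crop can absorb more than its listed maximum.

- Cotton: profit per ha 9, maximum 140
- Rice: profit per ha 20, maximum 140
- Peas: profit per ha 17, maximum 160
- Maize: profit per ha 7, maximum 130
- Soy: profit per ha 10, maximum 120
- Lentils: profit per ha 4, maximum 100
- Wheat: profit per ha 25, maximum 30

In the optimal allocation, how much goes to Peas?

150

Highest profit per ha first: Wheat 25 > Rice 20 > Peas 17 > Soy 10 > Cotton 9 > Maize 7 > Lentils 4.
Wheat: +30 to 30 (cap) → 290 left.
Rice: +140 to 140 (cap) → 150 left.
Peas: +150 (room for 160) → 150. Pool exhausted.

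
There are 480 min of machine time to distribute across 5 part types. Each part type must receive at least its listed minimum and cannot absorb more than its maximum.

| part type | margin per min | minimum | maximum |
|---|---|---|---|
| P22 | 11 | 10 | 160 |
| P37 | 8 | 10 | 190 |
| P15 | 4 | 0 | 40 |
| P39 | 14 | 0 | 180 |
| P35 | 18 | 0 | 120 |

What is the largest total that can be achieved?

6600

Meeting every minimum uses 10+10+0+0+0 = 20 min, leaving 460.
Rank by margin per min: P35 18 > P39 14 > P22 11 > P37 8 > P15 4.
P35: +120 to 120 (cap) ; 340 left.
P39 takes 180 more to reach its cap of 180 ; 160 left.
Give P22 150 more to hit its cap of 160 ; 10 left.
P37: +10 (room for 180) → 20. Pool exhausted.
Total = 11×160 + 8×20 + 14×180 + 18×120 = 6600.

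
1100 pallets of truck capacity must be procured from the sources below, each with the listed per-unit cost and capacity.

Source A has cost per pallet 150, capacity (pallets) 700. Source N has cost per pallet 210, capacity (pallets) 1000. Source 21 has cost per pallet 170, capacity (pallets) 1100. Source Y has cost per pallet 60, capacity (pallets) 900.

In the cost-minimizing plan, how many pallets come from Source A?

200

Fill from the cheapest source first.
Source Y (60): use full 900 → 200 pallets to go.
Take 200 from Source A at 150 to finish.
Source 21, Source N: unused.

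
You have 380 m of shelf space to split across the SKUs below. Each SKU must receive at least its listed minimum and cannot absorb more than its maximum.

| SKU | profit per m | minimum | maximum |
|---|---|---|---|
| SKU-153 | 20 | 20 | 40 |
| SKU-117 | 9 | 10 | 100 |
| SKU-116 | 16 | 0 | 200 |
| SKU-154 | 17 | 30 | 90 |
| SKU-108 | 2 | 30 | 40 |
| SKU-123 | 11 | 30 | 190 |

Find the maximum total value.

5690

Meeting every minimum uses 20+10+0+30+30+30 = 120 m, leaving 260.
Rank by profit per m: SKU-153 20 > SKU-154 17 > SKU-116 16 > SKU-123 11 > SKU-117 9 > SKU-108 2.
Give SKU-153 20 more to hit its cap of 40 → 240 left.
SKU-154 takes 60 more to reach its cap of 90 → 180 left.
Only 180 left; SKU-116 takes them to reach 180.
Total = 20×40 + 9×10 + 16×180 + 17×90 + 2×30 + 11×30 = 5690.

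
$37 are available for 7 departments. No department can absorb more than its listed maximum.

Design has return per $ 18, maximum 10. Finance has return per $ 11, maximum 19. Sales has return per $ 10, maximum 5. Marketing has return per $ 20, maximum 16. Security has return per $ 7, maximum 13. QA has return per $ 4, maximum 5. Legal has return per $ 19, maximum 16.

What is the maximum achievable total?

Rank by return per $: Marketing 20 > Legal 19 > Design 18 > Finance 11 > Sales 10 > Security 7 > QA 4.
Marketing: +16 to 16 (cap) ; 21 left.
Legal: +16 to 16 (cap) ; 5 left.
Design has room for 10 but only 5 remain, so it gets 5.
Total = 18×5 + 20×16 + 19×16 = 714.

714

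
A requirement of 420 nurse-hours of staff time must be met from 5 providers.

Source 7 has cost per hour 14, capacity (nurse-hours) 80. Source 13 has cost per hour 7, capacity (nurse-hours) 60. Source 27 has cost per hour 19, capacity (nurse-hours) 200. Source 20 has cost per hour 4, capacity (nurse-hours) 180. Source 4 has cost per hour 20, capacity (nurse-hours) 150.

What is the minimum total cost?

Use providers in increasing cost order.
Take 180 from Source 20 at 4 ; need 240 more.
Source 13 at 7: take all 60 nurse-hours ; 180 still needed.
Source 7 at 14: take all 80 nurse-hours ; 100 still needed.
Source 27 (19): take the remaining 100 ; done.
Source 4: unused.
Cost = 180×4 + 60×7 + 80×14 + 100×19 = 4160.

4160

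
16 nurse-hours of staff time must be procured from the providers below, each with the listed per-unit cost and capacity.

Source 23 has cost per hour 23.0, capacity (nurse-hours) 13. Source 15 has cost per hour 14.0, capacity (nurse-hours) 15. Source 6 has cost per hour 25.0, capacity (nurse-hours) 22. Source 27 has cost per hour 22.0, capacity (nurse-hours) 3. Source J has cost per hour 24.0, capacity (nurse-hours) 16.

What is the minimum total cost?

Fill from the cheapest provider first.
Take 15 from Source 15 at 14.0 ; need 1 more.
Source 27 at 22.0: take 1 of its 3 ; requirement met.
Source 23, Source J, Source 6: unused.
Cost = 15×14.0 + 1×22.0 = 232.

232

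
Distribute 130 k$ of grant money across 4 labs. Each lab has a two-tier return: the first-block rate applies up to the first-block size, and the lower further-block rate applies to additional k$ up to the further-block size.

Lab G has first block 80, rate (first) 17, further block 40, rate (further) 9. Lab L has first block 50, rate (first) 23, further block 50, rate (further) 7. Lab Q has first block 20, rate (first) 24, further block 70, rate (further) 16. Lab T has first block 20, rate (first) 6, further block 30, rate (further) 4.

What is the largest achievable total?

2650

Rank every tier by rate: Lab Q/tier1 24 > Lab L/tier1 23 > Lab G/tier1 17 > Lab Q/tier2 16 > Lab G/tier2 9 > Lab L/tier2 7 > Lab T/tier1 6 > Lab T/tier2 4.
Lab Q/tier1 (24): +20 → 110 left.
Lab L tier1 at 23: fill all 50 → 60 left.
60 remain; put them into Lab G tier1 at 17.
Total = 24×20 + 23×50 + 17×60 = 2650.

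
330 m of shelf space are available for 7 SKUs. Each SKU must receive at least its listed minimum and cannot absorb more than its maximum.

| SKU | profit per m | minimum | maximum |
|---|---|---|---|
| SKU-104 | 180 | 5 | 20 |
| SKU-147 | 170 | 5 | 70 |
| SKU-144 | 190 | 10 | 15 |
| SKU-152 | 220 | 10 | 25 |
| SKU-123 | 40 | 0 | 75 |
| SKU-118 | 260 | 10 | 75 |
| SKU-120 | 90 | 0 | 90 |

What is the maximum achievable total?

Meeting every minimum uses 5+5+10+10+0+10+0 = 40 m, leaving 290.
Highest profit per m first: SKU-118 260 > SKU-152 220 > SKU-144 190 > SKU-104 180 > SKU-147 170 > SKU-120 90 > SKU-123 40.
SKU-118 takes 65 more to reach its cap of 75 → 225 left.
SKU-152: +15 to 25 (cap) → 210 left.
SKU-144 takes 5 more to reach its cap of 15 → 205 left.
Give SKU-104 15 more to hit its cap of 20 → 190 left.
SKU-147: +65 to 70 (cap) → 125 left.
SKU-120: +90 to 90 (cap) → 35 left.
SKU-123 has room for 75 more but only 35 remain, so it gets 35.
Total = 180×20 + 170×70 + 190×15 + 220×25 + 40×35 + 260×75 + 90×90 = 52850.

52850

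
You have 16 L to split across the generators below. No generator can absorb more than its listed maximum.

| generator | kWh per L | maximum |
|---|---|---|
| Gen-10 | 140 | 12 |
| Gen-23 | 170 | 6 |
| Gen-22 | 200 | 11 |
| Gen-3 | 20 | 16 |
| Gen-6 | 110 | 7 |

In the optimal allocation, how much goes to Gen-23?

Highest kWh per L first: Gen-22 200 > Gen-23 170 > Gen-10 140 > Gen-6 110 > Gen-3 20.
Gen-22: +11 to 11 (cap) → 5 left.
Only 5 left; Gen-23 takes them to reach 5.

5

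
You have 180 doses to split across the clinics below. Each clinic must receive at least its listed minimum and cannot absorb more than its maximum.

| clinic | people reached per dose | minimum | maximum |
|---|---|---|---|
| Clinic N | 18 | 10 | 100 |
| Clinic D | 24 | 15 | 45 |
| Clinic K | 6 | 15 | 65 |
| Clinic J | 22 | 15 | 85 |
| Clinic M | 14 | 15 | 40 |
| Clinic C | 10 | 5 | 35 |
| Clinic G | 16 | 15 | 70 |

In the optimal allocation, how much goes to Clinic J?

75

Meeting every minimum uses 10+15+15+15+15+5+15 = 90 doses, leaving 90.
Rank by people reached per dose: Clinic D 24 > Clinic J 22 > Clinic N 18 > Clinic G 16 > Clinic M 14 > Clinic C 10 > Clinic K 6.
Clinic D takes 30 more to reach its cap of 45 → 60 left.
Clinic J has room for 70 more but only 60 remain, so it gets 75.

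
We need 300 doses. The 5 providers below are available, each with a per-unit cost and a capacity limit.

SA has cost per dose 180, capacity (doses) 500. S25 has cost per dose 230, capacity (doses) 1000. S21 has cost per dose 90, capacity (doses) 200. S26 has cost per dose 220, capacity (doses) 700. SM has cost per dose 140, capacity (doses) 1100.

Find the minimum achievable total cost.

32000

Use providers in increasing cost order.
Take 200 from S21 at 90 ; need 100 more.
Take 100 from SM at 140 to finish.
SA, S26, S25: unused.
Cost = 200×90 + 100×140 = 32000.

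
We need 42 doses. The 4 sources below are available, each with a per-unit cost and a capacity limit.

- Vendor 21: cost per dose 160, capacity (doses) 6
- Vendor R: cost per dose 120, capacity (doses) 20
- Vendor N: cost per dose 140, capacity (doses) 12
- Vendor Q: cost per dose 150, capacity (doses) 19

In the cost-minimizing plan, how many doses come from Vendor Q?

Cheapest first:
Take 20 from Vendor R at 120 → need 22 more.
Vendor N at 140: take all 12 doses → 10 still needed.
Take 10 from Vendor Q at 150 to finish.
Vendor 21: unused.

10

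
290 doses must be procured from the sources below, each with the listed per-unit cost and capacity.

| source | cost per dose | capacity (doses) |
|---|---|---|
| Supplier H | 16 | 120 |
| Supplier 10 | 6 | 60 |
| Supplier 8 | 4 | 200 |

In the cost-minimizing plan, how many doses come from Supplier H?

30

Use sources in increasing cost order.
Supplier 8 at 4: take all 200 doses — 90 still needed.
Take 60 from Supplier 10 at 6 — need 30 more.
Supplier H (16): take the remaining 30 — done.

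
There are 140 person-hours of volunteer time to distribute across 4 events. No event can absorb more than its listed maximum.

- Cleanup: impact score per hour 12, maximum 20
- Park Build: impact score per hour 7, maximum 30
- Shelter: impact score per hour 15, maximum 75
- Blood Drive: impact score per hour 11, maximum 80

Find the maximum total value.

Order the events by impact score per hour: Shelter 15 > Cleanup 12 > Blood Drive 11 > Park Build 7.
Shelter: +75 to 75 (cap) ; 65 left.
Cleanup: +20 to 20 (cap) ; 45 left.
Only 45 left; Blood Drive takes them to reach 45.
Total = 12×20 + 15×75 + 11×45 = 1860.

1860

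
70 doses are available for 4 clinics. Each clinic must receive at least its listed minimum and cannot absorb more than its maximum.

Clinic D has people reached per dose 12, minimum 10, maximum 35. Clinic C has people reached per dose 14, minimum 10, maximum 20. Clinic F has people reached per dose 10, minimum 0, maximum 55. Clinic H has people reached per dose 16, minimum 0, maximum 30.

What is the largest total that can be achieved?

1000

Meeting every minimum uses 10+10+0+0 = 20 doses, leaving 50.
Rank by people reached per dose: Clinic H 16 > Clinic C 14 > Clinic D 12 > Clinic F 10.
Clinic H takes 30 more to reach its cap of 30 → 20 left.
Clinic C takes 10 more to reach its cap of 20 → 10 left.
Only 10 left; Clinic D takes them to reach 20.
Total = 12×20 + 14×20 + 16×30 = 1000.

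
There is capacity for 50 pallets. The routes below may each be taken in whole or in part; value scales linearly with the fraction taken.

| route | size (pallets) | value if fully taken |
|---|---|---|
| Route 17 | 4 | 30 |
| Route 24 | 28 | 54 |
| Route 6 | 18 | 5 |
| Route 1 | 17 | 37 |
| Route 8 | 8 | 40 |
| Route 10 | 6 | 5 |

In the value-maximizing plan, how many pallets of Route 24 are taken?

Rank by value-to-size ratio: Route 17 30/4≈7.5, Route 8 40/8≈5, Route 1 37/17≈2.18, Route 24 54/28≈1.93, Route 10 5/6≈0.833, Route 6 5/18≈0.278.
Take all of Route 17 (4 pallets, value 30) ; 46 pallets left.
Route 8: take in full, 8 pallets for value 40 ; 38 left.
All 17 pallets of Route 1 fit (value 37) ; 21 remain.
Fill the last 21 pallets with part of Route 24: 21/28 of it earns 40.5.

21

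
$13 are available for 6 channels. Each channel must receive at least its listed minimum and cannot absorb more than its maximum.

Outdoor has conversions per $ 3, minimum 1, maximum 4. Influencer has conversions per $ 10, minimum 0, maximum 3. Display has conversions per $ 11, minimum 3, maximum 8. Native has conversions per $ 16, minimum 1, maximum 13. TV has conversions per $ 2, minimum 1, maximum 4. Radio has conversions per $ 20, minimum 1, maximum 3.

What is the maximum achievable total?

Meeting every minimum uses 1+0+3+1+1+1 = 7 $, leaving 6.
Highest conversions per $ first: Radio 20 > Native 16 > Display 11 > Influencer 10 > Outdoor 3 > TV 2.
Radio takes 2 more to reach its cap of 3 — 4 left.
Native has room for 12 more but only 4 remain, so it gets 5.
Total = 3×1 + 11×3 + 16×5 + 2×1 + 20×3 = 178.

178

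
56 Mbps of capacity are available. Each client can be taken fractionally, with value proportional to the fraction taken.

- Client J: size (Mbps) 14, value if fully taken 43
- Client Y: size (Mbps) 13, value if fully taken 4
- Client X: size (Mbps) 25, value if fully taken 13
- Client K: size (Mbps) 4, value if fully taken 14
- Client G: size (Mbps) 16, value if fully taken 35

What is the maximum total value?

Sort by value density: Client K 14/4≈3.5, Client J 43/14≈3.07, Client G 35/16≈2.19, Client X 13/25≈0.52, Client Y 4/13≈0.308.
Take all of Client K (4 Mbps, value 14) — 52 Mbps left.
All 14 Mbps of Client J fit (value 43) — 38 remain.
All 16 Mbps of Client G fit (value 35) — 22 remain.
22 Mbps left: a 22/25 share of Client X gives 13×22/25 = 11.44.
Total value = 103.44.

103.44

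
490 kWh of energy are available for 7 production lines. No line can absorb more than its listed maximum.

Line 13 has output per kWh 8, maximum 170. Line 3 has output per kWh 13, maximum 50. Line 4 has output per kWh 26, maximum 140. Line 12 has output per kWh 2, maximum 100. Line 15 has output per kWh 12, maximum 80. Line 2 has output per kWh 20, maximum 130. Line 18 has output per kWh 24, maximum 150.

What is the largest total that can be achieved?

10730

Order the production lines by output per kWh: Line 4 26 > Line 18 24 > Line 2 20 > Line 3 13 > Line 15 12 > Line 13 8 > Line 12 2.
Line 4: +140 to 140 (cap) — 350 left.
Give Line 18 150 to hit its cap of 150 — 200 left.
Line 2 takes 130 to reach its cap of 130 — 70 left.
Line 3: +50 to 50 (cap) — 20 left.
Only 20 left; Line 15 takes them to reach 20.
Total = 13×50 + 26×140 + 12×20 + 20×130 + 24×150 = 10730.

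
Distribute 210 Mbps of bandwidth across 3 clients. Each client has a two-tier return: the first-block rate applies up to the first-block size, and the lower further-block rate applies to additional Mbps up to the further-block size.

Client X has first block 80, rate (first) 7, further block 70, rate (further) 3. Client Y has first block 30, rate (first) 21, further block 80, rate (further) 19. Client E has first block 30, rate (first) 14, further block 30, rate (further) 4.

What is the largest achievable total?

3060

Order all 6 blocks by rate: Client Y/T1 21 > Client Y/T2 19 > Client E/T1 14 > Client X/T1 7 > Client E/T2 4 > Client X/T2 3.
Client Y T1 at 21: fill all 30 ; 180 left.
Client Y T2 at 19: fill all 80 ; 100 left.
Client E T1 at 14: fill all 30 ; 70 left.
Client X/T1: +70 of 80 at 7; pool empty.
Total = 21×30 + 19×80 + 14×30 + 7×70 = 3060.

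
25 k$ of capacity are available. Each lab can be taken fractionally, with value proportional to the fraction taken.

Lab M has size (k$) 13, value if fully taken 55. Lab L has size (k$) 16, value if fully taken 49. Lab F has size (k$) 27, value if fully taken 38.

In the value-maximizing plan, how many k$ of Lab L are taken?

12

Rank by value-to-size ratio: Lab M 55/13≈4.23, Lab L 49/16≈3.06, Lab F 38/27≈1.41.
Take all of Lab M (13 k$, value 55) → 12 k$ left.
Fill the last 12 k$ with part of Lab L: 12/16 of it earns 36.75.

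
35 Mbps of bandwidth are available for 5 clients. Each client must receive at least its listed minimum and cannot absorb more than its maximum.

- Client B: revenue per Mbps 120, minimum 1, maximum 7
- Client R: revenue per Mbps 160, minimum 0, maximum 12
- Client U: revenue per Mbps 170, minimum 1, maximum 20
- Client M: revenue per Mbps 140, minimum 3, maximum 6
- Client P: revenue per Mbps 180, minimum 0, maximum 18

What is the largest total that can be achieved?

Meeting every minimum uses 1+0+1+3+0 = 5 Mbps, leaving 30.
Highest revenue per Mbps first: Client P 180 > Client U 170 > Client R 160 > Client M 140 > Client B 120.
Client P: +18 to 18 (cap) → 12 left.
Client U has room for 19 more but only 12 remain, so it gets 13.
Total = 120×1 + 170×13 + 140×3 + 180×18 = 5990.

5990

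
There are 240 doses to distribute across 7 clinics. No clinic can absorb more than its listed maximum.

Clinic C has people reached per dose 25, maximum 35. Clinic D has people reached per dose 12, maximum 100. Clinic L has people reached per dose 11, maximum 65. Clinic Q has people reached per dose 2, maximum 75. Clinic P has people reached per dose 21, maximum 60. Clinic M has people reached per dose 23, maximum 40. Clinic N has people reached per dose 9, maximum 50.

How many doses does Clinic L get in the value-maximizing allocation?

Rank by people reached per dose: Clinic C 25 > Clinic M 23 > Clinic P 21 > Clinic D 12 > Clinic L 11 > Clinic N 9 > Clinic Q 2.
Clinic C takes 35 to reach its cap of 35 — 205 left.
Clinic M takes 40 to reach its cap of 40 — 165 left.
Give Clinic P 60 to hit its cap of 60 — 105 left.
Clinic D: +100 to 100 (cap) — 5 left.
Clinic L has room for 65 but only 5 remain, so it gets 5.

5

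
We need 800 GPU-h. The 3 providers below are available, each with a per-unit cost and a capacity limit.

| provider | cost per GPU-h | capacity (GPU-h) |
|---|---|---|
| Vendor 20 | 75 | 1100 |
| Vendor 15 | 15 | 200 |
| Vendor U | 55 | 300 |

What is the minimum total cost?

42000

Fill from the cheapest provider first.
Take 200 from Vendor 15 at 15 → need 600 more.
Take 300 from Vendor U at 55 → need 300 more.
Vendor 20 at 75: take 300 of its 1100 → requirement met.
Cost = 200×15 + 300×55 + 300×75 = 42000.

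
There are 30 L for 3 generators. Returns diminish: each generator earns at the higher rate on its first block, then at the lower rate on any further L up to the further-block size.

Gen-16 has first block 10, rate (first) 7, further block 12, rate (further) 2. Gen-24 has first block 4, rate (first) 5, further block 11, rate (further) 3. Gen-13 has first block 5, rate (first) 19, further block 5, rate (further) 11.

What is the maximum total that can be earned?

Order all 6 blocks by rate: Gen-13/tier1 19 > Gen-13/tier2 11 > Gen-16/tier1 7 > Gen-24/tier1 5 > Gen-24/tier2 3 > Gen-16/tier2 2.
Gen-13/tier1 (19): +5 — 25 left.
Gen-13 tier2 at 11: fill all 5 — 20 left.
Gen-16 tier1 at 7: fill all 10 — 10 left.
Fill Gen-24 tier1 block (4 at 5) — 6 left.
Gen-24/tier2: +6 of 11 at 3; pool empty.
Total = 19×5 + 11×5 + 7×10 + 5×4 + 3×6 = 258.

258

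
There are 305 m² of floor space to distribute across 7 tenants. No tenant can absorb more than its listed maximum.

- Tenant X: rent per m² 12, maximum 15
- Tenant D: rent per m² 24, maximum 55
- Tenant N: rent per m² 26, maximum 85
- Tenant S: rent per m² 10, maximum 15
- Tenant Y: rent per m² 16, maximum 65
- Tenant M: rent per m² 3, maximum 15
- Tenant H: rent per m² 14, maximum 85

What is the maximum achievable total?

Order the tenants by rent per m²: Tenant N 26 > Tenant D 24 > Tenant Y 16 > Tenant H 14 > Tenant X 12 > Tenant S 10 > Tenant M 3.
Give Tenant N 85 to hit its cap of 85 — 220 left.
Give Tenant D 55 to hit its cap of 55 — 165 left.
Give Tenant Y 65 to hit its cap of 65 — 100 left.
Give Tenant H 85 to hit its cap of 85 — 15 left.
Tenant X takes 15 to reach its cap of 15 — 0 left.
Total = 12×15 + 24×55 + 26×85 + 16×65 + 14×85 = 5940.

5940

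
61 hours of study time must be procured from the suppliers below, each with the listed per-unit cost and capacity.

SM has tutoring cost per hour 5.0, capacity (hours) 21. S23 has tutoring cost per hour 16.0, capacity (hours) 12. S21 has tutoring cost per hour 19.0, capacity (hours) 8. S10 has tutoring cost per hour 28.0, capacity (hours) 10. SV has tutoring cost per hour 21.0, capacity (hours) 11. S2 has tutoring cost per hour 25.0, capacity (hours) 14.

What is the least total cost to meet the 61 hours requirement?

Use suppliers in increasing cost order.
Take 21 from SM at 5.0 → need 40 more.
S23 (16.0): use full 12 → 28 hours to go.
S21 at 19.0: take all 8 hours → 20 still needed.
SV (21.0): use full 11 → 9 hours to go.
Take 9 from S2 at 25.0 to finish.
S10: unused.
Cost = 21×5.0 + 12×16.0 + 8×19.0 + 11×21.0 + 9×25.0 = 905.

905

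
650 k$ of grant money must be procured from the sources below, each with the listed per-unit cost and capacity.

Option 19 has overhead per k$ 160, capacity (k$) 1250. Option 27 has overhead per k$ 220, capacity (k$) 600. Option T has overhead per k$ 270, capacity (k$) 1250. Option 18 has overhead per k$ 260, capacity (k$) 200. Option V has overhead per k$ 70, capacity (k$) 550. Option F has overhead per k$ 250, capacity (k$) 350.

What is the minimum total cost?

Cheapest first:
Option V (70): use full 550 → 100 k$ to go.
Option 19 at 160: take 100 of its 1250 → requirement met.
Option 27, Option F, Option 18, Option T: unused.
Cost = 550×70 + 100×160 = 54500.

54500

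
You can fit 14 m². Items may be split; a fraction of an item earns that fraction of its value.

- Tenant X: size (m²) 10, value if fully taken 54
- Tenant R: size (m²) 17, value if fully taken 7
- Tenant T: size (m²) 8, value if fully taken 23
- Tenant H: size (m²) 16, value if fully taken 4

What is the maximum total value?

65.5

Sort by value density: Tenant X 54/10≈5.4, Tenant T 23/8≈2.88, Tenant R 7/17≈0.412, Tenant H 4/16≈0.25.
All 10 m² of Tenant X fit (value 54) ; 4 remain.
Fill the last 4 m² with part of Tenant T: 4/8 of it earns 11.5.
Total value = 65.5.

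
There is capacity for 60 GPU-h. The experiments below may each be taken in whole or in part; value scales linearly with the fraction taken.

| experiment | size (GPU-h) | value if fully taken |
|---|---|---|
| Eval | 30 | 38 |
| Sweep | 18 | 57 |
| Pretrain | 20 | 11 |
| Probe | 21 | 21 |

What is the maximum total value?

Sort by value density: Sweep 57/18≈3.17, Eval 38/30≈1.27, Probe 21/21≈1, Pretrain 11/20≈0.55.
Sweep: take in full, 18 GPU-h for value 57 — 42 left.
Eval: take in full, 30 GPU-h for value 38 — 12 left.
Fill the last 12 GPU-h with part of Probe: 12/21 of it earns 12.
Total value = 107.

107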